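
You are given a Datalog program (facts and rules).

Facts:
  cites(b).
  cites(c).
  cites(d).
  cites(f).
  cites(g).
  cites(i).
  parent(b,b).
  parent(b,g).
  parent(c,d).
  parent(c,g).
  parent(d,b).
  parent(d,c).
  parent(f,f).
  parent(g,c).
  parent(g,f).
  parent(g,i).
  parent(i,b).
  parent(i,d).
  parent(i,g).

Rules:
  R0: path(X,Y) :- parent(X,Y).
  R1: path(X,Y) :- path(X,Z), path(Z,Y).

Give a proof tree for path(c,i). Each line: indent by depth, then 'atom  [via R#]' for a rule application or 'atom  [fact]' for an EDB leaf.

path(c,i)  [via R1]
  path(c,g)  [via R0]
    parent(c,g)  [fact]
  path(g,i)  [via R0]
    parent(g,i)  [fact]

round 1: derive path(b,b) via R0 from parent(b,b)
round 1: derive path(b,g) via R0 from parent(b,g)
round 1: derive path(c,d) via R0 from parent(c,d)
round 1: derive path(c,g) via R0 from parent(c,g)
round 1: derive path(d,b) via R0 from parent(d,b)
round 1: derive path(d,c) via R0 from parent(d,c)
round 1: derive path(f,f) via R0 from parent(f,f)
round 1: derive path(g,c) via R0 from parent(g,c)
round 1: derive path(g,f) via R0 from parent(g,f)
round 1: derive path(g,i) via R0 from parent(g,i)
round 1: derive path(i,b) via R0 from parent(i,b)
round 1: derive path(i,d) via R0 from parent(i,d)
round 1: derive path(i,g) via R0 from parent(i,g)
round 2: derive path(b,c) via R1 from path(b,g), path(g,c)
round 2: derive path(b,f) via R1 from path(b,g), path(g,f)
round 2: derive path(b,i) via R1 from path(b,g), path(g,i)
round 2: derive path(c,b) via R1 from path(c,d), path(d,b)
round 2: derive path(c,c) via R1 from path(c,d), path(d,c)
round 2: derive path(c,f) via R1 from path(c,g), path(g,f)
round 2: derive path(c,i) via R1 from path(c,g), path(g,i)
round 2: derive path(d,d) via R1 from path(d,c), path(c,d)
round 2: derive path(d,g) via R1 from path(d,b), path(b,g)
round 2: derive path(g,b) via R1 from path(g,i), path(i,b)
round 2: derive path(g,d) via R1 from path(g,c), path(c,d)
round 2: derive path(g,g) via R1 from path(g,c), path(c,g)
round 2: derive path(i,c) via R1 from path(i,d), path(d,c)
round 2: derive path(i,f) via R1 from path(i,g), path(g,f)
round 2: derive path(i,i) via R1 from path(i,g), path(g,i)
round 3: derive path(b,d) via R1 from path(b,c), path(c,d)
round 3: derive path(d,f) via R1 from path(d,b), path(b,f)
round 3: derive path(d,i) via R1 from path(d,b), path(b,i)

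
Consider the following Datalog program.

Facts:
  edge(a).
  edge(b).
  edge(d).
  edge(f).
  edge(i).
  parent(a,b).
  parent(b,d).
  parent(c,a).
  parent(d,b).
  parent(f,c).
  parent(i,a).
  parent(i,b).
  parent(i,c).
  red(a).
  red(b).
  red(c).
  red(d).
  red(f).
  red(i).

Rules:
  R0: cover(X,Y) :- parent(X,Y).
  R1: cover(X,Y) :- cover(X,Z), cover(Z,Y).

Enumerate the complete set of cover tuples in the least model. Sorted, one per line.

round 1: derive cover(a,b) via R0 from parent(a,b)
round 1: derive cover(b,d) via R0 from parent(b,d)
round 1: derive cover(c,a) via R0 from parent(c,a)
round 1: derive cover(d,b) via R0 from parent(d,b)
round 1: derive cover(f,c) via R0 from parent(f,c)
round 1: derive cover(i,a) via R0 from parent(i,a)
round 1: derive cover(i,b) via R0 from parent(i,b)
round 1: derive cover(i,c) via R0 from parent(i,c)
round 2: derive cover(a,d) via R1 from cover(a,b), cover(b,d)
round 2: derive cover(b,b) via R1 from cover(b,d), cover(d,b)
round 2: derive cover(c,b) via R1 from cover(c,a), cover(a,b)
round 2: derive cover(d,d) via R1 from cover(d,b), cover(b,d)
round 2: derive cover(f,a) via R1 from cover(f,c), cover(c,a)
round 2: derive cover(i,d) via R1 from cover(i,b), cover(b,d)
round 3: derive cover(c,d) via R1 from cover(c,a), cover(a,d)
round 3: derive cover(f,b) via R1 from cover(f,a), cover(a,b)
round 3: derive cover(f,d) via R1 from cover(f,a), cover(a,d)

cover(a,b)
cover(a,d)
cover(b,b)
cover(b,d)
cover(c,a)
cover(c,b)
cover(c,d)
cover(d,b)
cover(d,d)
cover(f,a)
cover(f,b)
cover(f,c)
cover(f,d)
cover(i,a)
cover(i,b)
cover(i,c)
cover(i,d)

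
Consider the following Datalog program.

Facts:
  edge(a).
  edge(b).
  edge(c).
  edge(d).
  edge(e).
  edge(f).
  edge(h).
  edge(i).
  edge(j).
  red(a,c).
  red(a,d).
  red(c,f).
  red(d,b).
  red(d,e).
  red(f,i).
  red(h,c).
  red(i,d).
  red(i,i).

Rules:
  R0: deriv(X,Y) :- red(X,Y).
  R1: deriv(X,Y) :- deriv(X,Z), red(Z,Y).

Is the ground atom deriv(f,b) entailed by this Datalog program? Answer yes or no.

yes

round 1: derive deriv(a,c) via R0 from red(a,c)
round 1: derive deriv(a,d) via R0 from red(a,d)
round 1: derive deriv(c,f) via R0 from red(c,f)
round 1: derive deriv(d,b) via R0 from red(d,b)
round 1: derive deriv(d,e) via R0 from red(d,e)
round 1: derive deriv(f,i) via R0 from red(f,i)
round 1: derive deriv(h,c) via R0 from red(h,c)
round 1: derive deriv(i,d) via R0 from red(i,d)
round 1: derive deriv(i,i) via R0 from red(i,i)
round 2: derive deriv(a,b) via R1 from deriv(a,d), red(d,b)
round 2: derive deriv(a,e) via R1 from deriv(a,d), red(d,e)
round 2: derive deriv(a,f) via R1 from deriv(a,c), red(c,f)
round 2: derive deriv(c,i) via R1 from deriv(c,f), red(f,i)
round 2: derive deriv(f,d) via R1 from deriv(f,i), red(i,d)
round 2: derive deriv(h,f) via R1 from deriv(h,c), red(c,f)
round 2: derive deriv(i,b) via R1 from deriv(i,d), red(d,b)
round 2: derive deriv(i,e) via R1 from deriv(i,d), red(d,e)
round 3: derive deriv(a,i) via R1 from deriv(a,f), red(f,i)
round 3: derive deriv(c,d) via R1 from deriv(c,i), red(i,d)
round 3: derive deriv(f,b) via R1 from deriv(f,d), red(d,b)
round 3: derive deriv(f,e) via R1 from deriv(f,d), red(d,e)
round 3: derive deriv(h,i) via R1 from deriv(h,f), red(f,i)
round 4: derive deriv(c,b) via R1 from deriv(c,d), red(d,b)
round 4: derive deriv(c,e) via R1 from deriv(c,d), red(d,e)
round 4: derive deriv(h,d) via R1 from deriv(h,i), red(i,d)
round 5: derive deriv(h,b) via R1 from deriv(h,d), red(d,b)
round 5: derive deriv(h,e) via R1 from deriv(h,d), red(d,e)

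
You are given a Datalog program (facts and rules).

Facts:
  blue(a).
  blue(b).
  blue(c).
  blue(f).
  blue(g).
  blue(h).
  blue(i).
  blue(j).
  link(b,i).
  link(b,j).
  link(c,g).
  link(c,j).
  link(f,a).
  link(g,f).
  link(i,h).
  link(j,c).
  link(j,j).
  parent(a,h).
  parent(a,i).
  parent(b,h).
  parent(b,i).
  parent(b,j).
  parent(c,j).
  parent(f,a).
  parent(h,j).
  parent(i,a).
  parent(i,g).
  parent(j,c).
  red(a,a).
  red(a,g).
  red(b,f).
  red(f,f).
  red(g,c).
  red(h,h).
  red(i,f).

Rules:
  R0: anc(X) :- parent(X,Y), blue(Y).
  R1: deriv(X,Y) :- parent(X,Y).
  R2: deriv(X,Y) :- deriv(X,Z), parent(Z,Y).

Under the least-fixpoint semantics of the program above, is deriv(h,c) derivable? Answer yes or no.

round 1: derive deriv(a,h) via R1 from parent(a,h)
round 1: derive deriv(a,i) via R1 from parent(a,i)
round 1: derive deriv(b,h) via R1 from parent(b,h)
round 1: derive deriv(b,i) via R1 from parent(b,i)
round 1: derive deriv(b,j) via R1 from parent(b,j)
round 1: derive deriv(c,j) via R1 from parent(c,j)
round 1: derive deriv(f,a) via R1 from parent(f,a)
round 1: derive deriv(h,j) via R1 from parent(h,j)
round 1: derive deriv(i,a) via R1 from parent(i,a)
round 1: derive deriv(i,g) via R1 from parent(i,g)
round 1: derive deriv(j,c) via R1 from parent(j,c)
round 2: derive deriv(a,a) via R2 from deriv(a,i), parent(i,a)
round 2: derive deriv(a,g) via R2 from deriv(a,i), parent(i,g)
round 2: derive deriv(a,j) via R2 from deriv(a,h), parent(h,j)
round 2: derive deriv(b,a) via R2 from deriv(b,i), parent(i,a)
round 2: derive deriv(b,c) via R2 from deriv(b,j), parent(j,c)
round 2: derive deriv(b,g) via R2 from deriv(b,i), parent(i,g)
round 2: derive deriv(c,c) via R2 from deriv(c,j), parent(j,c)
round 2: derive deriv(f,h) via R2 from deriv(f,a), parent(a,h)
round 2: derive deriv(f,i) via R2 from deriv(f,a), parent(a,i)
round 2: derive deriv(h,c) via R2 from deriv(h,j), parent(j,c)
round 2: derive deriv(i,h) via R2 from deriv(i,a), parent(a,h)
round 2: derive deriv(i,i) via R2 from deriv(i,a), parent(a,i)
round 2: derive deriv(j,j) via R2 from deriv(j,c), parent(c,j)
round 3: derive deriv(a,c) via R2 from deriv(a,j), parent(j,c)
round 3: derive deriv(f,g) via R2 from deriv(f,i), parent(i,g)
round 3: derive deriv(f,j) via R2 from deriv(f,h), parent(h,j)
round 3: derive deriv(i,j) via R2 from deriv(i,h), parent(h,j)
round 4: derive deriv(f,c) via R2 from deriv(f,j), parent(j,c)
round 4: derive deriv(i,c) via R2 from deriv(i,j), parent(j,c)

yes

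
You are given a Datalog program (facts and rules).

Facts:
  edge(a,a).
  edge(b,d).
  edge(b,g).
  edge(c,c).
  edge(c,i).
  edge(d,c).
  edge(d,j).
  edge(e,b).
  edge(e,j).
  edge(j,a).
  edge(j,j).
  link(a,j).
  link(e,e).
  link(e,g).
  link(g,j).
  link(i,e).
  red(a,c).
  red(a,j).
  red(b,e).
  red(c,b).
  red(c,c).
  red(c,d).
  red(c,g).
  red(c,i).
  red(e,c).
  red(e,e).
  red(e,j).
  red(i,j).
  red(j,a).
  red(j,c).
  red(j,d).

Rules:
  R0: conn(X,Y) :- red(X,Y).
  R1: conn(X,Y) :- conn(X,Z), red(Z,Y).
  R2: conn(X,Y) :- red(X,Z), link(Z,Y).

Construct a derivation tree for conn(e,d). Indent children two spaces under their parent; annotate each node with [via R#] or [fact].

conn(e,d)  [via R1]
  conn(e,c)  [via R0]
    red(e,c)  [fact]
  red(c,d)  [fact]

round 1: derive conn(a,c) via R0 from red(a,c)
round 1: derive conn(a,j) via R0 from red(a,j)
round 1: derive conn(b,e) via R0 from red(b,e)
round 1: derive conn(c,b) via R0 from red(c,b)
round 1: derive conn(c,c) via R0 from red(c,c)
round 1: derive conn(c,d) via R0 from red(c,d)
round 1: derive conn(c,g) via R0 from red(c,g)
round 1: derive conn(c,i) via R0 from red(c,i)
round 1: derive conn(e,c) via R0 from red(e,c)
round 1: derive conn(e,e) via R0 from red(e,e)
round 1: derive conn(e,j) via R0 from red(e,j)
round 1: derive conn(i,j) via R0 from red(i,j)
round 1: derive conn(j,a) via R0 from red(j,a)
round 1: derive conn(j,c) via R0 from red(j,c)
round 1: derive conn(j,d) via R0 from red(j,d)
round 1: derive conn(b,g) via R2 from red(b,e), link(e,g)
round 1: derive conn(c,e) via R2 from red(c,i), link(i,e)
round 1: derive conn(c,j) via R2 from red(c,g), link(g,j)
round 1: derive conn(e,g) via R2 from red(e,e), link(e,g)
round 1: derive conn(j,j) via R2 from red(j,a), link(a,j)
round 2: derive conn(a,a) via R1 from conn(a,j), red(j,a)
round 2: derive conn(a,b) via R1 from conn(a,c), red(c,b)
round 2: derive conn(a,d) via R1 from conn(a,c), red(c,d)
round 2: derive conn(a,g) via R1 from conn(a,c), red(c,g)
round 2: derive conn(a,i) via R1 from conn(a,c), red(c,i)
round 2: derive conn(b,c) via R1 from conn(b,e), red(e,c)
round 2: derive conn(b,j) via R1 from conn(b,e), red(e,j)
round 2: derive conn(c,a) via R1 from conn(c,j), red(j,a)
round 2: derive conn(e,a) via R1 from conn(e,j), red(j,a)
round 2: derive conn(e,b) via R1 from conn(e,c), red(c,b)
round 2: derive conn(e,d) via R1 from conn(e,c), red(c,d)
round 2: derive conn(e,i) via R1 from conn(e,c), red(c,i)
round 2: derive conn(i,a) via R1 from conn(i,j), red(j,a)
round 2: derive conn(i,c) via R1 from conn(i,j), red(j,c)
round 2: derive conn(i,d) via R1 from conn(i,j), red(j,d)
round 2: derive conn(j,b) via R1 from conn(j,c), red(c,b)
round 2: derive conn(j,g) via R1 from conn(j,c), red(c,g)
round 2: derive conn(j,i) via R1 from conn(j,c), red(c,i)
round 3: derive conn(a,e) via R1 from conn(a,b), red(b,e)
round 3: derive conn(b,a) via R1 from conn(b,j), red(j,a)
round 3: derive conn(b,b) via R1 from conn(b,c), red(c,b)
round 3: derive conn(b,d) via R1 from conn(b,c), red(c,d)
round 3: derive conn(b,i) via R1 from conn(b,c), red(c,i)
round 3: derive conn(i,b) via R1 from conn(i,c), red(c,b)
round 3: derive conn(i,g) via R1 from conn(i,c), red(c,g)
round 3: derive conn(i,i) via R1 from conn(i,c), red(c,i)
round 3: derive conn(j,e) via R1 from conn(j,b), red(b,e)
round 4: derive conn(i,e) via R1 from conn(i,b), red(b,e)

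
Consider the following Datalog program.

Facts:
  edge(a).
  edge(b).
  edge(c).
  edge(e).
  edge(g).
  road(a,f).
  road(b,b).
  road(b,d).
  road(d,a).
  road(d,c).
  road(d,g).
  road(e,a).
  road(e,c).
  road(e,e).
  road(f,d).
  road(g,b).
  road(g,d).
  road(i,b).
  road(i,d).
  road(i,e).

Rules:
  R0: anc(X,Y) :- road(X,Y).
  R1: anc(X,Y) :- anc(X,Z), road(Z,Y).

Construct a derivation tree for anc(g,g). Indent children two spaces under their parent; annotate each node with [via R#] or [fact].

anc(g,g)  [via R1]
  anc(g,d)  [via R0]
    road(g,d)  [fact]
  road(d,g)  [fact]

round 1: derive anc(a,f) via R0 from road(a,f)
round 1: derive anc(b,b) via R0 from road(b,b)
round 1: derive anc(b,d) via R0 from road(b,d)
round 1: derive anc(d,a) via R0 from road(d,a)
round 1: derive anc(d,c) via R0 from road(d,c)
round 1: derive anc(d,g) via R0 from road(d,g)
round 1: derive anc(e,a) via R0 from road(e,a)
round 1: derive anc(e,c) via R0 from road(e,c)
round 1: derive anc(e,e) via R0 from road(e,e)
round 1: derive anc(f,d) via R0 from road(f,d)
round 1: derive anc(g,b) via R0 from road(g,b)
round 1: derive anc(g,d) via R0 from road(g,d)
round 1: derive anc(i,b) via R0 from road(i,b)
round 1: derive anc(i,d) via R0 from road(i,d)
round 1: derive anc(i,e) via R0 from road(i,e)
round 2: derive anc(a,d) via R1 from anc(a,f), road(f,d)
round 2: derive anc(b,a) via R1 from anc(b,d), road(d,a)
round 2: derive anc(b,c) via R1 from anc(b,d), road(d,c)
round 2: derive anc(b,g) via R1 from anc(b,d), road(d,g)
round 2: derive anc(d,b) via R1 from anc(d,g), road(g,b)
round 2: derive anc(d,d) via R1 from anc(d,g), road(g,d)
round 2: derive anc(d,f) via R1 from anc(d,a), road(a,f)
round 2: derive anc(e,f) via R1 from anc(e,a), road(a,f)
round 2: derive anc(f,a) via R1 from anc(f,d), road(d,a)
round 2: derive anc(f,c) via R1 from anc(f,d), road(d,c)
round 2: derive anc(f,g) via R1 from anc(f,d), road(d,g)
round 2: derive anc(g,a) via R1 from anc(g,d), road(d,a)
round 2: derive anc(g,c) via R1 from anc(g,d), road(d,c)
round 2: derive anc(g,g) via R1 from anc(g,d), road(d,g)
round 2: derive anc(i,a) via R1 from anc(i,d), road(d,a)
round 2: derive anc(i,c) via R1 from anc(i,d), road(d,c)
round 2: derive anc(i,g) via R1 from anc(i,d), road(d,g)
round 3: derive anc(a,a) via R1 from anc(a,d), road(d,a)
round 3: derive anc(a,c) via R1 from anc(a,d), road(d,c)
round 3: derive anc(a,g) via R1 from anc(a,d), road(d,g)
round 3: derive anc(b,f) via R1 from anc(b,a), road(a,f)
round 3: derive anc(e,d) via R1 from anc(e,f), road(f,d)
round 3: derive anc(f,b) via R1 from anc(f,g), road(g,b)
round 3: derive anc(f,f) via R1 from anc(f,a), road(a,f)
round 3: derive anc(g,f) via R1 from anc(g,a), road(a,f)
round 3: derive anc(i,f) via R1 from anc(i,a), road(a,f)
round 4: derive anc(a,b) via R1 from anc(a,g), road(g,b)
round 4: derive anc(e,g) via R1 from anc(e,d), road(d,g)
round 5: derive anc(e,b) via R1 from anc(e,g), road(g,b)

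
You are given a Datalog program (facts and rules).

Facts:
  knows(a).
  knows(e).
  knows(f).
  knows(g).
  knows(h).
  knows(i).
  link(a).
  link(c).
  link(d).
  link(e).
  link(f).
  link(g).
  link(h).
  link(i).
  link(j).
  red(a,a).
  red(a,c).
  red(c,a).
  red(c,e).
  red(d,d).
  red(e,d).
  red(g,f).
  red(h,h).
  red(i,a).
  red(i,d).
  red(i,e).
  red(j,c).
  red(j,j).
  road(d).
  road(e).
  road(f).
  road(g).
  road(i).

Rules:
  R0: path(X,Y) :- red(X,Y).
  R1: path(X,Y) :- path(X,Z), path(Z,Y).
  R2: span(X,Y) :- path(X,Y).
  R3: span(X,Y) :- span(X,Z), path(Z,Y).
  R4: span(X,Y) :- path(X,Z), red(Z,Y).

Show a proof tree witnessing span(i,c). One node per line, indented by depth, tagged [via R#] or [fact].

span(i,c)  [via R4]
  path(i,a)  [via R0]
    red(i,a)  [fact]
  red(a,c)  [fact]

round 1: derive path(a,a) via R0 from red(a,a)
round 1: derive path(a,c) via R0 from red(a,c)
round 1: derive path(c,a) via R0 from red(c,a)
round 1: derive path(c,e) via R0 from red(c,e)
round 1: derive path(d,d) via R0 from red(d,d)
round 1: derive path(e,d) via R0 from red(e,d)
round 1: derive path(g,f) via R0 from red(g,f)
round 1: derive path(h,h) via R0 from red(h,h)
round 1: derive path(i,a) via R0 from red(i,a)
round 1: derive path(i,d) via R0 from red(i,d)
round 1: derive path(i,e) via R0 from red(i,e)
round 1: derive path(j,c) via R0 from red(j,c)
round 1: derive path(j,j) via R0 from red(j,j)
round 2: derive path(a,e) via R1 from path(a,c), path(c,e)
round 2: derive path(c,c) via R1 from path(c,a), path(a,c)
round 2: derive path(c,d) via R1 from path(c,e), path(e,d)
round 2: derive path(i,c) via R1 from path(i,a), path(a,c)
round 2: derive path(j,a) via R1 from path(j,c), path(c,a)
round 2: derive path(j,e) via R1 from path(j,c), path(c,e)
round 2: derive span(a,a) via R2 from path(a,a)
round 2: derive span(a,c) via R2 from path(a,c)
round 2: derive span(c,a) via R2 from path(c,a)
round 2: derive span(c,e) via R2 from path(c,e)
round 2: derive span(d,d) via R2 from path(d,d)
round 2: derive span(e,d) via R2 from path(e,d)
round 2: derive span(g,f) via R2 from path(g,f)
round 2: derive span(h,h) via R2 from path(h,h)
round 2: derive span(i,a) via R2 from path(i,a)
round 2: derive span(i,d) via R2 from path(i,d)
round 2: derive span(i,e) via R2 from path(i,e)
round 2: derive span(j,c) via R2 from path(j,c)
round 2: derive span(j,j) via R2 from path(j,j)
round 2: derive span(a,e) via R4 from path(a,c), red(c,e)
round 2: derive span(c,c) via R4 from path(c,a), red(a,c)
round 2: derive span(c,d) via R4 from path(c,e), red(e,d)
round 2: derive span(i,c) via R4 from path(i,a), red(a,c)
round 2: derive span(j,a) via R4 from path(j,c), red(c,a)
round 2: derive span(j,e) via R4 from path(j,c), red(c,e)
round 3: derive path(a,d) via R1 from path(a,c), path(c,d)
round 3: derive path(j,d) via R1 from path(j,c), path(c,d)
round 3: derive span(a,d) via R3 from span(a,c), path(c,d)
round 3: derive span(j,d) via R3 from span(j,c), path(c,d)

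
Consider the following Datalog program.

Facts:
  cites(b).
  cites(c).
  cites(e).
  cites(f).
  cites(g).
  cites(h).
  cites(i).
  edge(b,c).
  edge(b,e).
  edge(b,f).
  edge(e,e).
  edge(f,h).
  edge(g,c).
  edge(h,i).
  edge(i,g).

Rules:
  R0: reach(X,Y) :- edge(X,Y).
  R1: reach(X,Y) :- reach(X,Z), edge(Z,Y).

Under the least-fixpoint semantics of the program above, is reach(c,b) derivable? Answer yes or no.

no

round 1: derive reach(b,c) via R0 from edge(b,c)
round 1: derive reach(b,e) via R0 from edge(b,e)
round 1: derive reach(b,f) via R0 from edge(b,f)
round 1: derive reach(e,e) via R0 from edge(e,e)
round 1: derive reach(f,h) via R0 from edge(f,h)
round 1: derive reach(g,c) via R0 from edge(g,c)
round 1: derive reach(h,i) via R0 from edge(h,i)
round 1: derive reach(i,g) via R0 from edge(i,g)
round 2: derive reach(b,h) via R1 from reach(b,f), edge(f,h)
round 2: derive reach(f,i) via R1 from reach(f,h), edge(h,i)
round 2: derive reach(h,g) via R1 from reach(h,i), edge(i,g)
round 2: derive reach(i,c) via R1 from reach(i,g), edge(g,c)
round 3: derive reach(b,i) via R1 from reach(b,h), edge(h,i)
round 3: derive reach(f,g) via R1 from reach(f,i), edge(i,g)
round 3: derive reach(h,c) via R1 from reach(h,g), edge(g,c)
round 4: derive reach(b,g) via R1 from reach(b,i), edge(i,g)
round 4: derive reach(f,c) via R1 from reach(f,g), edge(g,c)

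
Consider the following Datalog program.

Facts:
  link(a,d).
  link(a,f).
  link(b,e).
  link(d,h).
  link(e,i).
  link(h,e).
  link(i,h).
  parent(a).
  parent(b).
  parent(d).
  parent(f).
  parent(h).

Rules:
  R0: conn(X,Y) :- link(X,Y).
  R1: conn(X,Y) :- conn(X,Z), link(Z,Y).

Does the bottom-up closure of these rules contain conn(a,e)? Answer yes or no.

yes

round 1: derive conn(a,d) via R0 from link(a,d)
round 1: derive conn(a,f) via R0 from link(a,f)
round 1: derive conn(b,e) via R0 from link(b,e)
round 1: derive conn(d,h) via R0 from link(d,h)
round 1: derive conn(e,i) via R0 from link(e,i)
round 1: derive conn(h,e) via R0 from link(h,e)
round 1: derive conn(i,h) via R0 from link(i,h)
round 2: derive conn(a,h) via R1 from conn(a,d), link(d,h)
round 2: derive conn(b,i) via R1 from conn(b,e), link(e,i)
round 2: derive conn(d,e) via R1 from conn(d,h), link(h,e)
round 2: derive conn(e,h) via R1 from conn(e,i), link(i,h)
round 2: derive conn(h,i) via R1 from conn(h,e), link(e,i)
round 2: derive conn(i,e) via R1 from conn(i,h), link(h,e)
round 3: derive conn(a,e) via R1 from conn(a,h), link(h,e)
round 3: derive conn(b,h) via R1 from conn(b,i), link(i,h)
round 3: derive conn(d,i) via R1 from conn(d,e), link(e,i)
round 3: derive conn(e,e) via R1 from conn(e,h), link(h,e)
round 3: derive conn(h,h) via R1 from conn(h,i), link(i,h)
round 3: derive conn(i,i) via R1 from conn(i,e), link(e,i)
round 4: derive conn(a,i) via R1 from conn(a,e), link(e,i)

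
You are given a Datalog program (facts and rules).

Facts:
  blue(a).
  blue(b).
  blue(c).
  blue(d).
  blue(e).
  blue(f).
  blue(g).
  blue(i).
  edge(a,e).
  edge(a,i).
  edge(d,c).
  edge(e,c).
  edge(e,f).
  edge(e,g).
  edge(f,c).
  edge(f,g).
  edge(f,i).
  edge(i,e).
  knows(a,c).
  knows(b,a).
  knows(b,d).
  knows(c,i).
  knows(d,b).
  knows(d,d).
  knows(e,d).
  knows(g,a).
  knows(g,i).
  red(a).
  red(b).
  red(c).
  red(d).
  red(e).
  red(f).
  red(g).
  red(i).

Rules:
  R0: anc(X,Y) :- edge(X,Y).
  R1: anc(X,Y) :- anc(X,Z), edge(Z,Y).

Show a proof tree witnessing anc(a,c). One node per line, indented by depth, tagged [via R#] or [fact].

anc(a,c)  [via R1]
  anc(a,e)  [via R0]
    edge(a,e)  [fact]
  edge(e,c)  [fact]

round 1: derive anc(a,e) via R0 from edge(a,e)
round 1: derive anc(a,i) via R0 from edge(a,i)
round 1: derive anc(d,c) via R0 from edge(d,c)
round 1: derive anc(e,c) via R0 from edge(e,c)
round 1: derive anc(e,f) via R0 from edge(e,f)
round 1: derive anc(e,g) via R0 from edge(e,g)
round 1: derive anc(f,c) via R0 from edge(f,c)
round 1: derive anc(f,g) via R0 from edge(f,g)
round 1: derive anc(f,i) via R0 from edge(f,i)
round 1: derive anc(i,e) via R0 from edge(i,e)
round 2: derive anc(a,c) via R1 from anc(a,e), edge(e,c)
round 2: derive anc(a,f) via R1 from anc(a,e), edge(e,f)
round 2: derive anc(a,g) via R1 from anc(a,e), edge(e,g)
round 2: derive anc(e,i) via R1 from anc(e,f), edge(f,i)
round 2: derive anc(f,e) via R1 from anc(f,i), edge(i,e)
round 2: derive anc(i,c) via R1 from anc(i,e), edge(e,c)
round 2: derive anc(i,f) via R1 from anc(i,e), edge(e,f)
round 2: derive anc(i,g) via R1 from anc(i,e), edge(e,g)
round 3: derive anc(e,e) via R1 from anc(e,i), edge(i,e)
round 3: derive anc(f,f) via R1 from anc(f,e), edge(e,f)
round 3: derive anc(i,i) via R1 from anc(i,f), edge(f,i)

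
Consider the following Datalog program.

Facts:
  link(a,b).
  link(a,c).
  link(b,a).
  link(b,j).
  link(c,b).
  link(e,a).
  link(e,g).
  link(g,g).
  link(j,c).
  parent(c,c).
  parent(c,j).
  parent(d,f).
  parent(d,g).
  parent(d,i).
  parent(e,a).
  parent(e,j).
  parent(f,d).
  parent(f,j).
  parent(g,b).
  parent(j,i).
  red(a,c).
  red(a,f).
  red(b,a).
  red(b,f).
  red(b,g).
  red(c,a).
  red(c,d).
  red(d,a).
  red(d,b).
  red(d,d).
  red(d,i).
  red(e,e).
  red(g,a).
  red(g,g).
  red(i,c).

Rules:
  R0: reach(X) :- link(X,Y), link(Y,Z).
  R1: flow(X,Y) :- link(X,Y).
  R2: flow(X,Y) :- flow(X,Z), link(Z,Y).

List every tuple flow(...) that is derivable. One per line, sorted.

flow(a,a)
flow(a,b)
flow(a,c)
flow(a,j)
flow(b,a)
flow(b,b)
flow(b,c)
flow(b,j)
flow(c,a)
flow(c,b)
flow(c,c)
flow(c,j)
flow(e,a)
flow(e,b)
flow(e,c)
flow(e,g)
flow(e,j)
flow(g,g)
flow(j,a)
flow(j,b)
flow(j,c)
flow(j,j)

round 1: derive flow(a,b) via R1 from link(a,b)
round 1: derive flow(a,c) via R1 from link(a,c)
round 1: derive flow(b,a) via R1 from link(b,a)
round 1: derive flow(b,j) via R1 from link(b,j)
round 1: derive flow(c,b) via R1 from link(c,b)
round 1: derive flow(e,a) via R1 from link(e,a)
round 1: derive flow(e,g) via R1 from link(e,g)
round 1: derive flow(g,g) via R1 from link(g,g)
round 1: derive flow(j,c) via R1 from link(j,c)
round 2: derive flow(a,a) via R2 from flow(a,b), link(b,a)
round 2: derive flow(a,j) via R2 from flow(a,b), link(b,j)
round 2: derive flow(b,b) via R2 from flow(b,a), link(a,b)
round 2: derive flow(b,c) via R2 from flow(b,a), link(a,c)
round 2: derive flow(c,a) via R2 from flow(c,b), link(b,a)
round 2: derive flow(c,j) via R2 from flow(c,b), link(b,j)
round 2: derive flow(e,b) via R2 from flow(e,a), link(a,b)
round 2: derive flow(e,c) via R2 from flow(e,a), link(a,c)
round 2: derive flow(j,b) via R2 from flow(j,c), link(c,b)
round 3: derive flow(c,c) via R2 from flow(c,a), link(a,c)
round 3: derive flow(e,j) via R2 from flow(e,b), link(b,j)
round 3: derive flow(j,a) via R2 from flow(j,b), link(b,a)
round 3: derive flow(j,j) via R2 from flow(j,b), link(b,j)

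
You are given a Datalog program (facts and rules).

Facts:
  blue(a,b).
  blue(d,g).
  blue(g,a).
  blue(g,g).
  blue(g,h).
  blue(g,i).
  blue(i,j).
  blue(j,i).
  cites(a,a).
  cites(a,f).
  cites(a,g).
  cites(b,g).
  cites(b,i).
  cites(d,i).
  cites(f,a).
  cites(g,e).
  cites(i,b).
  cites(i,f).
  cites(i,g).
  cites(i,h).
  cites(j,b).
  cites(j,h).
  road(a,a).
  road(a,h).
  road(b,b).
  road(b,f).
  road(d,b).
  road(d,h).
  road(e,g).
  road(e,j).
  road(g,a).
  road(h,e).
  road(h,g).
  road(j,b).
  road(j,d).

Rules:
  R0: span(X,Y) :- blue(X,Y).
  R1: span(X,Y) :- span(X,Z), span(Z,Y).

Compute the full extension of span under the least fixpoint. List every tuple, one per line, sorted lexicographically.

round 1: derive span(a,b) via R0 from blue(a,b)
round 1: derive span(d,g) via R0 from blue(d,g)
round 1: derive span(g,a) via R0 from blue(g,a)
round 1: derive span(g,g) via R0 from blue(g,g)
round 1: derive span(g,h) via R0 from blue(g,h)
round 1: derive span(g,i) via R0 from blue(g,i)
round 1: derive span(i,j) via R0 from blue(i,j)
round 1: derive span(j,i) via R0 from blue(j,i)
round 2: derive span(d,a) via R1 from span(d,g), span(g,a)
round 2: derive span(d,h) via R1 from span(d,g), span(g,h)
round 2: derive span(d,i) via R1 from span(d,g), span(g,i)
round 2: derive span(g,b) via R1 from span(g,a), span(a,b)
round 2: derive span(g,j) via R1 from span(g,i), span(i,j)
round 2: derive span(i,i) via R1 from span(i,j), span(j,i)
round 2: derive span(j,j) via R1 from span(j,i), span(i,j)
round 3: derive span(d,b) via R1 from span(d,a), span(a,b)
round 3: derive span(d,j) via R1 from span(d,g), span(g,j)

span(a,b)
span(d,a)
span(d,b)
span(d,g)
span(d,h)
span(d,i)
span(d,j)
span(g,a)
span(g,b)
span(g,g)
span(g,h)
span(g,i)
span(g,j)
span(i,i)
span(i,j)
span(j,i)
span(j,j)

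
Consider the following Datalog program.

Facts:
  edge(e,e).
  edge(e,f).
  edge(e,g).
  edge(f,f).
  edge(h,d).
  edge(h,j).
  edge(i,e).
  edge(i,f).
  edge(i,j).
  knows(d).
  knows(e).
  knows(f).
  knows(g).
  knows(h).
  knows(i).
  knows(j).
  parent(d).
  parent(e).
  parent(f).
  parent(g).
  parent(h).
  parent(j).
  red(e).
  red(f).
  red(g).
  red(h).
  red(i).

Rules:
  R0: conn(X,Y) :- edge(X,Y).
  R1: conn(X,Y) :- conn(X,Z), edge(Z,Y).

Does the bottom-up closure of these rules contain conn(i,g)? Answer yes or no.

round 1: derive conn(e,e) via R0 from edge(e,e)
round 1: derive conn(e,f) via R0 from edge(e,f)
round 1: derive conn(e,g) via R0 from edge(e,g)
round 1: derive conn(f,f) via R0 from edge(f,f)
round 1: derive conn(h,d) via R0 from edge(h,d)
round 1: derive conn(h,j) via R0 from edge(h,j)
round 1: derive conn(i,e) via R0 from edge(i,e)
round 1: derive conn(i,f) via R0 from edge(i,f)
round 1: derive conn(i,j) via R0 from edge(i,j)
round 2: derive conn(i,g) via R1 from conn(i,e), edge(e,g)

yes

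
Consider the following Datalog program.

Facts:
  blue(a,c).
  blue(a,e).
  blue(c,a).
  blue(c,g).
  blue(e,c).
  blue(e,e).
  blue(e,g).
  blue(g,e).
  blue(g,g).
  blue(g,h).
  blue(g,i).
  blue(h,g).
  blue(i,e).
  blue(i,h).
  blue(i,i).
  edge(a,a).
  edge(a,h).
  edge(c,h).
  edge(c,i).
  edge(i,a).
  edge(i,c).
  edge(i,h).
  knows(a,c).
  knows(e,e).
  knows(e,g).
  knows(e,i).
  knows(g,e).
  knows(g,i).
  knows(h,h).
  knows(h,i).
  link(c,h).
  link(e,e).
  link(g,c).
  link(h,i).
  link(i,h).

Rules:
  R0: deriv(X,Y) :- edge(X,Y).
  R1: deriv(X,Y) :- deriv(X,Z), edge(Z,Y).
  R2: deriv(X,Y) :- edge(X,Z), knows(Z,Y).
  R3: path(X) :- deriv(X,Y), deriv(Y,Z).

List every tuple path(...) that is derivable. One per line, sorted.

round 1: derive deriv(a,a) via R0 from edge(a,a)
round 1: derive deriv(a,h) via R0 from edge(a,h)
round 1: derive deriv(c,h) via R0 from edge(c,h)
round 1: derive deriv(c,i) via R0 from edge(c,i)
round 1: derive deriv(i,a) via R0 from edge(i,a)
round 1: derive deriv(i,c) via R0 from edge(i,c)
round 1: derive deriv(i,h) via R0 from edge(i,h)
round 1: derive deriv(a,c) via R2 from edge(a,a), knows(a,c)
round 1: derive deriv(a,i) via R2 from edge(a,h), knows(h,i)
round 1: derive deriv(i,i) via R2 from edge(i,h), knows(h,i)
round 2: derive deriv(c,a) via R1 from deriv(c,i), edge(i,a)
round 2: derive deriv(c,c) via R1 from deriv(c,i), edge(i,c)
round 2: derive path(a) via R3 from deriv(a,a), deriv(a,a)
round 2: derive path(c) via R3 from deriv(c,i), deriv(i,a)
round 2: derive path(i) via R3 from deriv(i,a), deriv(a,a)

path(a)
path(c)
path(i)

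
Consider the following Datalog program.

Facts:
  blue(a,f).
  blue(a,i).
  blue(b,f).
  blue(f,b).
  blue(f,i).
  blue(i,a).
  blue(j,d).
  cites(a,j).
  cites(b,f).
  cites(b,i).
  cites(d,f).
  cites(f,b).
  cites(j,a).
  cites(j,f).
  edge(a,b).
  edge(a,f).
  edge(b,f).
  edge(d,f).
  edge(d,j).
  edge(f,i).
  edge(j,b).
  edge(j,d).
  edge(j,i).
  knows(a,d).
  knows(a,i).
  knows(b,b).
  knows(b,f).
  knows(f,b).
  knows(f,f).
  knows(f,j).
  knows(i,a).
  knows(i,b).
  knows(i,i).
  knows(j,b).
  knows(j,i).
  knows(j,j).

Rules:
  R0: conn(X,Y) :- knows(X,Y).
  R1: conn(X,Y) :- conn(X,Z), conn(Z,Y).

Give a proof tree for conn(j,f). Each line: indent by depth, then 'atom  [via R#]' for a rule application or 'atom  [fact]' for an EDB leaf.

conn(j,f)  [via R1]
  conn(j,b)  [via R0]
    knows(j,b)  [fact]
  conn(b,f)  [via R0]
    knows(b,f)  [fact]

round 1: derive conn(a,d) via R0 from knows(a,d)
round 1: derive conn(a,i) via R0 from knows(a,i)
round 1: derive conn(b,b) via R0 from knows(b,b)
round 1: derive conn(b,f) via R0 from knows(b,f)
round 1: derive conn(f,b) via R0 from knows(f,b)
round 1: derive conn(f,f) via R0 from knows(f,f)
round 1: derive conn(f,j) via R0 from knows(f,j)
round 1: derive conn(i,a) via R0 from knows(i,a)
round 1: derive conn(i,b) via R0 from knows(i,b)
round 1: derive conn(i,i) via R0 from knows(i,i)
round 1: derive conn(j,b) via R0 from knows(j,b)
round 1: derive conn(j,i) via R0 from knows(j,i)
round 1: derive conn(j,j) via R0 from knows(j,j)
round 2: derive conn(a,a) via R1 from conn(a,i), conn(i,a)
round 2: derive conn(a,b) via R1 from conn(a,i), conn(i,b)
round 2: derive conn(b,j) via R1 from conn(b,f), conn(f,j)
round 2: derive conn(f,i) via R1 from conn(f,j), conn(j,i)
round 2: derive conn(i,d) via R1 from conn(i,a), conn(a,d)
round 2: derive conn(i,f) via R1 from conn(i,b), conn(b,f)
round 2: derive conn(j,a) via R1 from conn(j,i), conn(i,a)
round 2: derive conn(j,f) via R1 from conn(j,b), conn(b,f)
round 3: derive conn(a,f) via R1 from conn(a,b), conn(b,f)
round 3: derive conn(a,j) via R1 from conn(a,b), conn(b,j)
round 3: derive conn(b,a) via R1 from conn(b,j), conn(j,a)
round 3: derive conn(b,i) via R1 from conn(b,f), conn(f,i)
round 3: derive conn(f,a) via R1 from conn(f,i), conn(i,a)
round 3: derive conn(f,d) via R1 from conn(f,i), conn(i,d)
round 3: derive conn(i,j) via R1 from conn(i,b), conn(b,j)
round 3: derive conn(j,d) via R1 from conn(j,a), conn(a,d)
round 4: derive conn(b,d) via R1 from conn(b,a), conn(a,d)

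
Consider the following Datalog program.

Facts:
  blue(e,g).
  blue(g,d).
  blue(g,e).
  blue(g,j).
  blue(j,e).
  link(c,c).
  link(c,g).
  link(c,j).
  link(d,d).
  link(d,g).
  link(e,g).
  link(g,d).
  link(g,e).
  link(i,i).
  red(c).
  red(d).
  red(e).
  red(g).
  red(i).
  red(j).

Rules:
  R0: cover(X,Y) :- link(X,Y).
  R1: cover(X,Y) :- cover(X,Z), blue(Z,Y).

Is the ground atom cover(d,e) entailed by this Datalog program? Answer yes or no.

round 1: derive cover(c,c) via R0 from link(c,c)
round 1: derive cover(c,g) via R0 from link(c,g)
round 1: derive cover(c,j) via R0 from link(c,j)
round 1: derive cover(d,d) via R0 from link(d,d)
round 1: derive cover(d,g) via R0 from link(d,g)
round 1: derive cover(e,g) via R0 from link(e,g)
round 1: derive cover(g,d) via R0 from link(g,d)
round 1: derive cover(g,e) via R0 from link(g,e)
round 1: derive cover(i,i) via R0 from link(i,i)
round 2: derive cover(c,d) via R1 from cover(c,g), blue(g,d)
round 2: derive cover(c,e) via R1 from cover(c,g), blue(g,e)
round 2: derive cover(d,e) via R1 from cover(d,g), blue(g,e)
round 2: derive cover(d,j) via R1 from cover(d,g), blue(g,j)
round 2: derive cover(e,d) via R1 from cover(e,g), blue(g,d)
round 2: derive cover(e,e) via R1 from cover(e,g), blue(g,e)
round 2: derive cover(e,j) via R1 from cover(e,g), blue(g,j)
round 2: derive cover(g,g) via R1 from cover(g,e), blue(e,g)
round 3: derive cover(g,j) via R1 from cover(g,g), blue(g,j)

yes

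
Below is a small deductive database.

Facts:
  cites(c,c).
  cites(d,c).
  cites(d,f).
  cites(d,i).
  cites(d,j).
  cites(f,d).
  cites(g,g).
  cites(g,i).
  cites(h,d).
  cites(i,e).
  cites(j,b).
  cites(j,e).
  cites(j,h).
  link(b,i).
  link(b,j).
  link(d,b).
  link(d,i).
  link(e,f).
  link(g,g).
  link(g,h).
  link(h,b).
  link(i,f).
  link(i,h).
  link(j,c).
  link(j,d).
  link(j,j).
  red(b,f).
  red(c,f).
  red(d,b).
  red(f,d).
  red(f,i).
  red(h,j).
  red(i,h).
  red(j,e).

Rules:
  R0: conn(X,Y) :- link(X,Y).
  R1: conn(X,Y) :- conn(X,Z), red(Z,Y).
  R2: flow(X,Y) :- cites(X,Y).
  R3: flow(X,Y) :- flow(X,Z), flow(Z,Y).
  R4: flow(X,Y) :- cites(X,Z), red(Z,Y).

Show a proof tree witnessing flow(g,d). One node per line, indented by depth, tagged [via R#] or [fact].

flow(g,d)  [via R3]
  flow(g,h)  [via R4]
    cites(g,i)  [fact]
    red(i,h)  [fact]
  flow(h,d)  [via R2]
    cites(h,d)  [fact]

round 1: derive flow(c,c) via R2 from cites(c,c)
round 1: derive flow(d,c) via R2 from cites(d,c)
round 1: derive flow(d,f) via R2 from cites(d,f)
round 1: derive flow(d,i) via R2 from cites(d,i)
round 1: derive flow(d,j) via R2 from cites(d,j)
round 1: derive flow(f,d) via R2 from cites(f,d)
round 1: derive flow(g,g) via R2 from cites(g,g)
round 1: derive flow(g,i) via R2 from cites(g,i)
round 1: derive flow(h,d) via R2 from cites(h,d)
round 1: derive flow(i,e) via R2 from cites(i,e)
round 1: derive flow(j,b) via R2 from cites(j,b)
round 1: derive flow(j,e) via R2 from cites(j,e)
round 1: derive flow(j,h) via R2 from cites(j,h)
round 1: derive flow(c,f) via R4 from cites(c,c), red(c,f)
round 1: derive flow(d,d) via R4 from cites(d,f), red(f,d)
round 1: derive flow(d,e) via R4 from cites(d,j), red(j,e)
round 1: derive flow(d,h) via R4 from cites(d,i), red(i,h)
round 1: derive flow(f,b) via R4 from cites(f,d), red(d,b)
round 1: derive flow(g,h) via R4 from cites(g,i), red(i,h)
round 1: derive flow(h,b) via R4 from cites(h,d), red(d,b)
round 1: derive flow(j,f) via R4 from cites(j,b), red(b,f)
round 1: derive flow(j,j) via R4 from cites(j,h), red(h,j)
round 2: derive flow(c,b) via R3 from flow(c,f), flow(f,b)
round 2: derive flow(c,d) via R3 from flow(c,f), flow(f,d)
round 2: derive flow(d,b) via R3 from flow(d,f), flow(f,b)
round 2: derive flow(f,c) via R3 from flow(f,d), flow(d,c)
round 2: derive flow(f,e) via R3 from flow(f,d), flow(d,e)
round 2: derive flow(f,f) via R3 from flow(f,d), flow(d,f)
round 2: derive flow(f,h) via R3 from flow(f,d), flow(d,h)
round 2: derive flow(f,i) via R3 from flow(f,d), flow(d,i)
round 2: derive flow(f,j) via R3 from flow(f,d), flow(d,j)
round 2: derive flow(g,b) via R3 from flow(g,h), flow(h,b)
round 2: derive flow(g,d) via R3 from flow(g,h), flow(h,d)
round 2: derive flow(g,e) via R3 from flow(g,i), flow(i,e)
round 2: derive flow(h,c) via R3 from flow(h,d), flow(d,c)
round 2: derive flow(h,e) via R3 from flow(h,d), flow(d,e)
round 2: derive flow(h,f) via R3 from flow(h,d), flow(d,f)
round 2: derive flow(h,h) via R3 from flow(h,d), flow(d,h)
round 2: derive flow(h,i) via R3 from flow(h,d), flow(d,i)
round 2: derive flow(h,j) via R3 from flow(h,d), flow(d,j)
round 2: derive flow(j,d) via R3 from flow(j,f), flow(f,d)
round 3: derive flow(c,e) via R3 from flow(c,d), flow(d,e)
round 3: derive flow(c,h) via R3 from flow(c,d), flow(d,h)
round 3: derive flow(c,i) via R3 from flow(c,d), flow(d,i)
round 3: derive flow(c,j) via R3 from flow(c,d), flow(d,j)
round 3: derive flow(g,c) via R3 from flow(g,d), flow(d,c)
round 3: derive flow(g,f) via R3 from flow(g,d), flow(d,f)
round 3: derive flow(g,j) via R3 from flow(g,d), flow(d,j)
round 3: derive flow(j,c) via R3 from flow(j,d), flow(d,c)
round 3: derive flow(j,i) via R3 from flow(j,d), flow(d,i)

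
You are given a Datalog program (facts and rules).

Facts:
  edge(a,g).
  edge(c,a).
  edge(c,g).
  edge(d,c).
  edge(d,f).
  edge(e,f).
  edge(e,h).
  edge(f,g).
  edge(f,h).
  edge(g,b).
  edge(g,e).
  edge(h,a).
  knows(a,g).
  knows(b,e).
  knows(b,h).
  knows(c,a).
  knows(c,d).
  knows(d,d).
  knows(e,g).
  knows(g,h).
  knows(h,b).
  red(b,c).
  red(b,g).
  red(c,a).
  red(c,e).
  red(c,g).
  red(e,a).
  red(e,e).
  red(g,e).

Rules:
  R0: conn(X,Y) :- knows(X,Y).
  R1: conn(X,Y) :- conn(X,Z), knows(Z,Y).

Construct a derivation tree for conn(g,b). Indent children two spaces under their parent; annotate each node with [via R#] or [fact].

conn(g,b)  [via R1]
  conn(g,h)  [via R0]
    knows(g,h)  [fact]
  knows(h,b)  [fact]

round 1: derive conn(a,g) via R0 from knows(a,g)
round 1: derive conn(b,e) via R0 from knows(b,e)
round 1: derive conn(b,h) via R0 from knows(b,h)
round 1: derive conn(c,a) via R0 from knows(c,a)
round 1: derive conn(c,d) via R0 from knows(c,d)
round 1: derive conn(d,d) via R0 from knows(d,d)
round 1: derive conn(e,g) via R0 from knows(e,g)
round 1: derive conn(g,h) via R0 from knows(g,h)
round 1: derive conn(h,b) via R0 from knows(h,b)
round 2: derive conn(a,h) via R1 from conn(a,g), knows(g,h)
round 2: derive conn(b,b) via R1 from conn(b,h), knows(h,b)
round 2: derive conn(b,g) via R1 from conn(b,e), knows(e,g)
round 2: derive conn(c,g) via R1 from conn(c,a), knows(a,g)
round 2: derive conn(e,h) via R1 from conn(e,g), knows(g,h)
round 2: derive conn(g,b) via R1 from conn(g,h), knows(h,b)
round 2: derive conn(h,e) via R1 from conn(h,b), knows(b,e)
round 2: derive conn(h,h) via R1 from conn(h,b), knows(b,h)
round 3: derive conn(a,b) via R1 from conn(a,h), knows(h,b)
round 3: derive conn(c,h) via R1 from conn(c,g), knows(g,h)
round 3: derive conn(e,b) via R1 from conn(e,h), knows(h,b)
round 3: derive conn(g,e) via R1 from conn(g,b), knows(b,e)
round 3: derive conn(h,g) via R1 from conn(h,e), knows(e,g)
round 4: derive conn(a,e) via R1 from conn(a,b), knows(b,e)
round 4: derive conn(c,b) via R1 from conn(c,h), knows(h,b)
round 4: derive conn(e,e) via R1 from conn(e,b), knows(b,e)
round 4: derive conn(g,g) via R1 from conn(g,e), knows(e,g)
round 5: derive conn(c,e) via R1 from conn(c,b), knows(b,e)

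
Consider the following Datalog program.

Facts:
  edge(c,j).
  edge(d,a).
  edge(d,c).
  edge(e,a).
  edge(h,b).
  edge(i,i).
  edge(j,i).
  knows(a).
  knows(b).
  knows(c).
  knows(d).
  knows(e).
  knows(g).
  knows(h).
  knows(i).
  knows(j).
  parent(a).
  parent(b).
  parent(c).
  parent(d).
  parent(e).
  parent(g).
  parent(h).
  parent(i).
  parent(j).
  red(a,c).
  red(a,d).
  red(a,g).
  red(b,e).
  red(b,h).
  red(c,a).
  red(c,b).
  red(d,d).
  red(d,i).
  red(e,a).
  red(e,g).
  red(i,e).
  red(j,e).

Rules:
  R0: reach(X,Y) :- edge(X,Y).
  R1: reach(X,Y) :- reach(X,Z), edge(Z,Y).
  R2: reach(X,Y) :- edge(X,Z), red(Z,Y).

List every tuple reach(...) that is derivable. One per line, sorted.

reach(c,a)
reach(c,e)
reach(c,i)
reach(c,j)
reach(d,a)
reach(d,b)
reach(d,c)
reach(d,d)
reach(d,g)
reach(d,i)
reach(d,j)
reach(e,a)
reach(e,c)
reach(e,d)
reach(e,g)
reach(e,i)
reach(e,j)
reach(h,a)
reach(h,b)
reach(h,e)
reach(h,h)
reach(i,a)
reach(i,e)
reach(i,i)
reach(j,a)
reach(j,e)
reach(j,i)

round 1: derive reach(c,j) via R0 from edge(c,j)
round 1: derive reach(d,a) via R0 from edge(d,a)
round 1: derive reach(d,c) via R0 from edge(d,c)
round 1: derive reach(e,a) via R0 from edge(e,a)
round 1: derive reach(h,b) via R0 from edge(h,b)
round 1: derive reach(i,i) via R0 from edge(i,i)
round 1: derive reach(j,i) via R0 from edge(j,i)
round 1: derive reach(c,e) via R2 from edge(c,j), red(j,e)
round 1: derive reach(d,b) via R2 from edge(d,c), red(c,b)
round 1: derive reach(d,d) via R2 from edge(d,a), red(a,d)
round 1: derive reach(d,g) via R2 from edge(d,a), red(a,g)
round 1: derive reach(e,c) via R2 from edge(e,a), red(a,c)
round 1: derive reach(e,d) via R2 from edge(e,a), red(a,d)
round 1: derive reach(e,g) via R2 from edge(e,a), red(a,g)
round 1: derive reach(h,e) via R2 from edge(h,b), red(b,e)
round 1: derive reach(h,h) via R2 from edge(h,b), red(b,h)
round 1: derive reach(i,e) via R2 from edge(i,i), red(i,e)
round 1: derive reach(j,e) via R2 from edge(j,i), red(i,e)
round 2: derive reach(c,a) via R1 from reach(c,e), edge(e,a)
round 2: derive reach(c,i) via R1 from reach(c,j), edge(j,i)
round 2: derive reach(d,j) via R1 from reach(d,c), edge(c,j)
round 2: derive reach(e,j) via R1 from reach(e,c), edge(c,j)
round 2: derive reach(h,a) via R1 from reach(h,e), edge(e,a)
round 2: derive reach(i,a) via R1 from reach(i,e), edge(e,a)
round 2: derive reach(j,a) via R1 from reach(j,e), edge(e,a)
round 3: derive reach(d,i) via R1 from reach(d,j), edge(j,i)
round 3: derive reach(e,i) via R1 from reach(e,j), edge(j,i)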